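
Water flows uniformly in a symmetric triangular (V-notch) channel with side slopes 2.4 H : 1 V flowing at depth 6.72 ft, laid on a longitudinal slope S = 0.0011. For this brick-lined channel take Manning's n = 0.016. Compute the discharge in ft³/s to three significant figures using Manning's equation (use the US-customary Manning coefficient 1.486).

710 ft³/s

A = z·y² = 2.4×6.72² = 108.4 ft²
P = 2y√(1+z²) = 2×6.72×√(1+2.4²) = 34.94 ft
R = A/P = 108.4/34.94 = 3.102 ft
Q = (1.486/n)·A·R^(2/3)·S^(1/2) = (1.486/0.016) × 108.4 × 3.102^(2/3) × 0.0011^(1/2) = 710.0 ft³/s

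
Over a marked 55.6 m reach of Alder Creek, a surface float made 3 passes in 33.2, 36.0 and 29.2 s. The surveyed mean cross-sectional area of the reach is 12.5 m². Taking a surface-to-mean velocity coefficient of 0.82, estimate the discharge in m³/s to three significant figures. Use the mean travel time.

17.4 m³/s

t̄ = (33.2 + 36.0 + 29.2) / 3 = 32.8 s
v_surface = L / t̄ = 55.6 / 32.8 = 1.695 m/s
v_mean = 0.82 × 1.695 = 1.390 m/s
Q = A × v_mean = 12.5 × 1.390 = 17.38 m³/s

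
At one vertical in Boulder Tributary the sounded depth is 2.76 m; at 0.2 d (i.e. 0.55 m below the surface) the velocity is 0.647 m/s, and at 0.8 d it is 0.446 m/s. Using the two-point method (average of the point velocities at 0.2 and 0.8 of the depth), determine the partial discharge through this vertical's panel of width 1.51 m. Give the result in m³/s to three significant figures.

2.28 m³/s

v̄ = (0.647 + 0.446) / 2 = 0.5465 m/s
q = v̄ × d × w = 0.5465 × 2.76 × 1.51 = 2.278 m³/s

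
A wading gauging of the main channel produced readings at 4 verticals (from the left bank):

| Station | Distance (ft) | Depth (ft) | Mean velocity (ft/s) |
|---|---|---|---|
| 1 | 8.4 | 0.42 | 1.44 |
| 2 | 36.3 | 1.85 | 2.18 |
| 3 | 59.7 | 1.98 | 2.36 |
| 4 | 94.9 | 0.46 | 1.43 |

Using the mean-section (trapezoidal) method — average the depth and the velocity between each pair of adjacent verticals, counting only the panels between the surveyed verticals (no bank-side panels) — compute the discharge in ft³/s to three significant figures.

Panel 1-2: Δb = 27.9 ft, d̄ = (0.42+1.85)/2 = 1.135, v̄ = (1.44+2.18)/2 = 1.81 → q = 27.9×1.135×1.81 = 57.32 ft³/s
Panel 2-3: Δb = 23.4 ft, d̄ = (1.85+1.98)/2 = 1.915, v̄ = (2.18+2.36)/2 = 2.27 → q = 23.4×1.915×2.27 = 101.7 ft³/s
Panel 3-4: Δb = 35.2 ft, d̄ = (1.98+0.46)/2 = 1.22, v̄ = (2.36+1.43)/2 = 1.895 → q = 35.2×1.22×1.895 = 81.38 ft³/s
Q = Σ q = 240.4 ft³/s

240 ft³/s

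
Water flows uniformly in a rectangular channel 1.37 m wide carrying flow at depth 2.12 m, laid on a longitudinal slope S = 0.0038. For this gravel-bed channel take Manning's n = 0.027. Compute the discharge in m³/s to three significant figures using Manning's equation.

4.28 m³/s

A = b·y = 1.37 × 2.12 = 2.904 m²
P = b + 2y = 1.37 + 2×2.12 = 5.610 m
R = A/P = 2.904/5.610 = 0.5177 m
Q = (1/n)·A·R^(2/3)·S^(1/2) = (1/0.027) × 2.904 × 0.5177^(2/3) × 0.0038^(1/2) = 4.275 m³/s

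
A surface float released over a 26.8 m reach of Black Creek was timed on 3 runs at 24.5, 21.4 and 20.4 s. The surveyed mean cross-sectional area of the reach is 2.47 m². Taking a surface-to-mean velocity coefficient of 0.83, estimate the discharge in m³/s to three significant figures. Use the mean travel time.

t̄ = (24.5 + 21.4 + 20.4) / 3 = 22.1 s
v_surface = L / t̄ = 26.8 / 22.1 = 1.213 m/s
v_mean = 0.83 × 1.213 = 1.007 m/s
Q = A × v_mean = 2.47 × 1.007 = 2.486 m³/s

2.49 m³/s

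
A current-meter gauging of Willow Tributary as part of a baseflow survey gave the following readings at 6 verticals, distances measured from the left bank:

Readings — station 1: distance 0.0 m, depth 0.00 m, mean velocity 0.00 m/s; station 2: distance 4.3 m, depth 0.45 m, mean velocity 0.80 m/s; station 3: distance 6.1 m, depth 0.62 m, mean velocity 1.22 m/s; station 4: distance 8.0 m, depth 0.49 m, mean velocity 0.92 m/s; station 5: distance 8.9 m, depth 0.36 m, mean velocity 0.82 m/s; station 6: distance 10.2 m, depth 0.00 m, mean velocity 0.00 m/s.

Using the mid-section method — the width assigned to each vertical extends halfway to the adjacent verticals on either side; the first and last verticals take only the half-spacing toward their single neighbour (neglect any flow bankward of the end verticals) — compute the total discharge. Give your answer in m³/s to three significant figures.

w_2 = (6.1 − 0.0)/2 = 3.05 m; q_2 = 0.80 × 0.45 × 3.05 = 1.098 m³/s
w_3 = (8.0 − 4.3)/2 = 1.85 m; q_3 = 1.22 × 0.62 × 1.85 = 1.399 m³/s
w_4 = (8.9 − 6.1)/2 = 1.4 m; q_4 = 0.92 × 0.49 × 1.4 = 0.6311 m³/s
w_5 = (10.2 − 8.0)/2 = 1.1 m; q_5 = 0.82 × 0.36 × 1.1 = 0.3247 m³/s
Stations 1, 6 contribute zero (depth or velocity is 0).
Q = Σ qᵢ = 3.453 m³/s

3.45 m³/s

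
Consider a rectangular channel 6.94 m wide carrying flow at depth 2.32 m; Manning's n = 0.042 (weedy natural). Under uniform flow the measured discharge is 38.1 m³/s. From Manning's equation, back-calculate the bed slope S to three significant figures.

0.00637

A = b·y = 6.94 × 2.32 = 16.10 m²
P = b + 2y = 6.94 + 2×2.32 = 11.58 m
R = A/P = 16.10/11.58 = 1.390 m
S = (Q·n / (1·A·R^(2/3)))² = (38.1×0.042 / (1×16.10×1.246))² = 0.006365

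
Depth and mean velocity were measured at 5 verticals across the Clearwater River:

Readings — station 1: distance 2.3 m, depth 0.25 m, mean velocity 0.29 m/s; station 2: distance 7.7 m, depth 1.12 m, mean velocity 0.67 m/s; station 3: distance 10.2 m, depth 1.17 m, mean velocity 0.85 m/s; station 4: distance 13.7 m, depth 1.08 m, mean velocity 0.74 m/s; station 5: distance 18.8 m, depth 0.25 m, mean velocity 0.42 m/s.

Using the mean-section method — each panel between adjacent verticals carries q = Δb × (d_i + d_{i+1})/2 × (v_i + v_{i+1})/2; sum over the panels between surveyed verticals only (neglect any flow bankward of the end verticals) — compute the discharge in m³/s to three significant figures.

Panel 1-2: Δb = 5.4 m, d̄ = (0.25+1.12)/2 = 0.685, v̄ = (0.29+0.67)/2 = 0.48 → q = 5.4×0.685×0.48 = 1.776 m³/s
Panel 2-3: Δb = 2.5 m, d̄ = (1.12+1.17)/2 = 1.145, v̄ = (0.67+0.85)/2 = 0.76 → q = 2.5×1.145×0.76 = 2.176 m³/s
Panel 3-4: Δb = 3.5 m, d̄ = (1.17+1.08)/2 = 1.125, v̄ = (0.85+0.74)/2 = 0.795 → q = 3.5×1.125×0.795 = 3.130 m³/s
Panel 4-5: Δb = 5.1 m, d̄ = (1.08+0.25)/2 = 0.665, v̄ = (0.74+0.42)/2 = 0.58 → q = 5.1×0.665×0.58 = 1.967 m³/s
Q = Σ q = 9.048 m³/s

9.05 m³/s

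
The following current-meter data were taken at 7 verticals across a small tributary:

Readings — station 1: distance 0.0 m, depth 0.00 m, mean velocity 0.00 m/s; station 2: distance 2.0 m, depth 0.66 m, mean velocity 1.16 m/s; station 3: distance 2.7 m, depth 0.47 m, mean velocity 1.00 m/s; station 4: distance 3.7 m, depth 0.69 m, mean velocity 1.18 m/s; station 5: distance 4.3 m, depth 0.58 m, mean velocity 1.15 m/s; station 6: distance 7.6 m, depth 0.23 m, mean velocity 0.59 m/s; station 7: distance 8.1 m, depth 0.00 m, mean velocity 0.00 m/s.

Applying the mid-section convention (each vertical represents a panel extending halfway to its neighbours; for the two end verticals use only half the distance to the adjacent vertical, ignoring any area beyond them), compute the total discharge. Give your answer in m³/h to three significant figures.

13100 m³/h

w_2 = (2.7 − 0.0)/2 = 1.35 m; q_2 = 1.16 × 0.66 × 1.35 = 1.034 m³/s
w_3 = (3.7 − 2.0)/2 = 0.85 m; q_3 = 1.00 × 0.47 × 0.85 = 0.3995 m³/s
w_4 = (4.3 − 2.7)/2 = 0.8 m; q_4 = 1.18 × 0.69 × 0.8 = 0.6514 m³/s
w_5 = (7.6 − 3.7)/2 = 1.95 m; q_5 = 1.15 × 0.58 × 1.95 = 1.301 m³/s
w_6 = (8.1 − 4.3)/2 = 1.9 m; q_6 = 0.59 × 0.23 × 1.9 = 0.2578 m³/s
Stations 1, 7 contribute zero (depth or velocity is 0).
Q = Σ qᵢ = 3.643 m³/s
= 3.643 × 3600 = 13110 m³/h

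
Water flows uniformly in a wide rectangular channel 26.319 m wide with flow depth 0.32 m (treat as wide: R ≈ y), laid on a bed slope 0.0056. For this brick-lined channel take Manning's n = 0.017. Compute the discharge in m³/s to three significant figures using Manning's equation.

17.3 m³/s

A = b·y = 26.319 × 0.32 = 8.422 m²
Wide channel: R ≈ y = 0.32 m
Q = (1/n)·A·R^(2/3)·S^(1/2) = (1/0.017) × 8.422 × 0.3200^(2/3) × 0.0056^(1/2) = 17.34 m³/s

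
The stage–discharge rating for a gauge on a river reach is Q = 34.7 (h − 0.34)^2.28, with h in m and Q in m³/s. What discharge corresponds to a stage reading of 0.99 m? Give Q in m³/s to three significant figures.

Q = 34.7 × (0.99 − 0.34)^2.28 = 34.7 × 0.65^2.28 = 12.99 m³/s

13.0 m³/s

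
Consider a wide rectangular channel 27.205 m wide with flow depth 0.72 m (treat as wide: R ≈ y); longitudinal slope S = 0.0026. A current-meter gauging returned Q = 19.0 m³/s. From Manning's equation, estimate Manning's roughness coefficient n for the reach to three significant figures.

A = b·y = 27.205 × 0.72 = 19.59 m²
Wide channel: R ≈ y = 0.72 m
n = (1/Q)·A·R^(2/3)·S^(1/2) = (1/19.0) × 19.59 × 0.8033 × 0.05099 = 0.04223

0.0422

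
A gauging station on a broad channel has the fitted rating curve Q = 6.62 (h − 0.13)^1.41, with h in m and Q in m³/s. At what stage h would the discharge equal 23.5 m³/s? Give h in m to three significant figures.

h − h₀ = (Q/C)^(1/b) = (23.5/6.62)^(1/1.41) = 2.456 m
h = 0.13 + 2.456 = 2.586 m

2.59 m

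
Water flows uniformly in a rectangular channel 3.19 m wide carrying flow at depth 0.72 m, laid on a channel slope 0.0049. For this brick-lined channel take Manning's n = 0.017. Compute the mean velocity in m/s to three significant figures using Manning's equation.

2.58 m/s

A = b·y = 3.19 × 0.72 = 2.297 m²
P = b + 2y = 3.19 + 2×0.72 = 4.630 m
R = A/P = 2.297/4.630 = 0.4961 m
Q = (1/n)·A·R^(2/3)·S^(1/2) = (1/0.017) × 2.297 × 0.4961^(2/3) × 0.0049^(1/2) = 5.927 m³/s
V = Q/A = 5.927/2.297 = 2.580 m/s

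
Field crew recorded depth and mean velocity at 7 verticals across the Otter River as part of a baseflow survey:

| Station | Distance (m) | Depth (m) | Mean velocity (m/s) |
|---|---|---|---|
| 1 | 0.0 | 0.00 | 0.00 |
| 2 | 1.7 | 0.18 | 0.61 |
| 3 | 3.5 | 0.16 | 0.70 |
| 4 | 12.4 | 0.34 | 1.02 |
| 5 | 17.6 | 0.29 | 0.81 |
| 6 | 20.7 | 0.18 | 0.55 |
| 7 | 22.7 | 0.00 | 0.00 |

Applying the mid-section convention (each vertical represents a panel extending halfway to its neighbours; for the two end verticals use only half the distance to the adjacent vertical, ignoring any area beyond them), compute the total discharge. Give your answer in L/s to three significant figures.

w_2 = (3.5 − 0.0)/2 = 1.75 m; q_2 = 0.61 × 0.18 × 1.75 = 0.1922 m³/s
w_3 = (12.4 − 1.7)/2 = 5.35 m; q_3 = 0.70 × 0.16 × 5.35 = 0.5992 m³/s
w_4 = (17.6 − 3.5)/2 = 7.05 m; q_4 = 1.02 × 0.34 × 7.05 = 2.445 m³/s
w_5 = (20.7 − 12.4)/2 = 4.15 m; q_5 = 0.81 × 0.29 × 4.15 = 0.9748 m³/s
w_6 = (22.7 − 17.6)/2 = 2.55 m; q_6 = 0.55 × 0.18 × 2.55 = 0.2525 m³/s
Stations 1, 7 contribute zero (depth or velocity is 0).
Q = Σ qᵢ = 4.464 m³/s
= 4.464 × 1000 = 4464 L/s

4460 L/s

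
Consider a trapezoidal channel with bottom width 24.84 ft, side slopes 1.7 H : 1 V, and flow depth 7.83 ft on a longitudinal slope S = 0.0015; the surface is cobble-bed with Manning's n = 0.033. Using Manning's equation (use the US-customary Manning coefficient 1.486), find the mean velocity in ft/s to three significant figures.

5.34 ft/s

A = (b + z·y)·y = (24.84 + 1.7×7.83)×7.83 = 298.7 ft²
P = b + 2y√(1+z²) = 24.84 + 2×7.83×√(1+1.7²) = 55.73 ft
R = A/P = 298.7/55.73 = 5.361 ft
Q = (1.486/n)·A·R^(2/3)·S^(1/2) = (1.486/0.033) × 298.7 × 5.361^(2/3) × 0.0015^(1/2) = 1596 ft³/s
V = Q/A = 1596/298.7 = 5.342 ft/s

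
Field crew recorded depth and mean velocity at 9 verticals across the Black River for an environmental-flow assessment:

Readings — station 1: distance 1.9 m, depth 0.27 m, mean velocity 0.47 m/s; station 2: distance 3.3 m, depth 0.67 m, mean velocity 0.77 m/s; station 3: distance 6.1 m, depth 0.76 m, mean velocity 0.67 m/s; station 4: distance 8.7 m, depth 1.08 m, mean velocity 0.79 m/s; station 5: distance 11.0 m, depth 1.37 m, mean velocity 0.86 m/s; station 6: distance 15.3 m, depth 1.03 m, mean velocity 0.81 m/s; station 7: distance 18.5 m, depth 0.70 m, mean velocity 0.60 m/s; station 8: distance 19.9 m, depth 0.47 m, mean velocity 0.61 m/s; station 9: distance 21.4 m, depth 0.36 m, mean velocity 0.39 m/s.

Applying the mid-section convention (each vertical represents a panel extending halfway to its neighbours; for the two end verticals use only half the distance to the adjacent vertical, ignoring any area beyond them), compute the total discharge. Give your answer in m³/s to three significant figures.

w_1 = (3.3 − 1.9)/2 = 0.7 m; q_1 = 0.47 × 0.27 × 0.7 = 0.08883 m³/s
w_2 = (6.1 − 1.9)/2 = 2.1 m; q_2 = 0.77 × 0.67 × 2.1 = 1.083 m³/s
w_3 = (8.7 − 3.3)/2 = 2.7 m; q_3 = 0.67 × 0.76 × 2.7 = 1.375 m³/s
w_4 = (11.0 − 6.1)/2 = 2.45 m; q_4 = 0.79 × 1.08 × 2.45 = 2.090 m³/s
w_5 = (15.3 − 8.7)/2 = 3.3 m; q_5 = 0.86 × 1.37 × 3.3 = 3.888 m³/s
w_6 = (18.5 − 11.0)/2 = 3.75 m; q_6 = 0.81 × 1.03 × 3.75 = 3.129 m³/s
w_7 = (19.9 − 15.3)/2 = 2.3 m; q_7 = 0.60 × 0.70 × 2.3 = 0.9660 m³/s
w_8 = (21.4 − 18.5)/2 = 1.45 m; q_8 = 0.61 × 0.47 × 1.45 = 0.4157 m³/s
w_9 = (21.4 − 19.9)/2 = 0.75 m; q_9 = 0.39 × 0.36 × 0.75 = 0.1053 m³/s
Q = Σ qᵢ = 13.14 m³/s

13.1 m³/s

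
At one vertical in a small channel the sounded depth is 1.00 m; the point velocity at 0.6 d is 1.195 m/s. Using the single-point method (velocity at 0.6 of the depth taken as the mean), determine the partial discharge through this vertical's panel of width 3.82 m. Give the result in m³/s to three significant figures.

v̄ = v₀.₆ = 1.195 m/s
q = v̄ × d × w = 1.195 × 1.00 × 3.82 = 4.565 m³/s

4.56 m³/s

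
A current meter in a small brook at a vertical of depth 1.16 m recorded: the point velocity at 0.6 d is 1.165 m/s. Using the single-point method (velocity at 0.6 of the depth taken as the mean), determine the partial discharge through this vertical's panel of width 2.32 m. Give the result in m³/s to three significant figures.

3.14 m³/s

v̄ = v₀.₆ = 1.165 m/s
q = v̄ × d × w = 1.165 × 1.16 × 2.32 = 3.135 m³/s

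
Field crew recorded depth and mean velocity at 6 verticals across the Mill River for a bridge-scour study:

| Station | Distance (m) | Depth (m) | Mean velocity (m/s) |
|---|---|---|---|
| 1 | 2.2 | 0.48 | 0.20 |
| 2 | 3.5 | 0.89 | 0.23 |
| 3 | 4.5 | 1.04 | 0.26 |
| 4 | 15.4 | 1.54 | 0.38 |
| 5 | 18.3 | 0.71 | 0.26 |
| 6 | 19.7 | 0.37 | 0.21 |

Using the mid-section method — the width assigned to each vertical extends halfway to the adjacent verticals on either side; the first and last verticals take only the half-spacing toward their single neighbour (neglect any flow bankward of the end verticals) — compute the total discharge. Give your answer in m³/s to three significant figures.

w_1 = (3.5 − 2.2)/2 = 0.65 m; q_1 = 0.20 × 0.48 × 0.65 = 0.06240 m³/s
w_2 = (4.5 − 2.2)/2 = 1.15 m; q_2 = 0.23 × 0.89 × 1.15 = 0.2354 m³/s
w_3 = (15.4 − 3.5)/2 = 5.95 m; q_3 = 0.26 × 1.04 × 5.95 = 1.609 m³/s
w_4 = (18.3 − 4.5)/2 = 6.9 m; q_4 = 0.38 × 1.54 × 6.9 = 4.038 m³/s
w_5 = (19.7 − 15.4)/2 = 2.15 m; q_5 = 0.26 × 0.71 × 2.15 = 0.3969 m³/s
w_6 = (19.7 − 18.3)/2 = 0.7 m; q_6 = 0.21 × 0.37 × 0.7 = 0.05439 m³/s
Q = Σ qᵢ = 6.396 m³/s

6.40 m³/s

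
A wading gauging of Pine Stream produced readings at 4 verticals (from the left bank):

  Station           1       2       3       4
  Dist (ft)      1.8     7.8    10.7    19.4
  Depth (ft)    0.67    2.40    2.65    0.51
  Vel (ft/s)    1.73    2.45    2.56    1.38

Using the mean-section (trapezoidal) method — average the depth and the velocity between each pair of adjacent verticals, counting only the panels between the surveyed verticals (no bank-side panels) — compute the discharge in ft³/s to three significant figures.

Panel 1-2: Δb = 6 ft, d̄ = (0.67+2.40)/2 = 1.535, v̄ = (1.73+2.45)/2 = 2.09 → q = 6×1.535×2.09 = 19.25 ft³/s
Panel 2-3: Δb = 2.9 ft, d̄ = (2.40+2.65)/2 = 2.525, v̄ = (2.45+2.56)/2 = 2.505 → q = 2.9×2.525×2.505 = 18.34 ft³/s
Panel 3-4: Δb = 8.7 ft, d̄ = (2.65+0.51)/2 = 1.58, v̄ = (2.56+1.38)/2 = 1.97 → q = 8.7×1.58×1.97 = 27.08 ft³/s
Q = Σ q = 64.67 ft³/s

64.7 ft³/s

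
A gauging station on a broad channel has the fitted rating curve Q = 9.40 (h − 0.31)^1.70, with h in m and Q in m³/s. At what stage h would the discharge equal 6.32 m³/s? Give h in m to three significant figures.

1.10 m

h − h₀ = (Q/C)^(1/b) = (6.32/9.40)^(1/1.70) = 0.7917 m
h = 0.31 + 0.7917 = 1.102 m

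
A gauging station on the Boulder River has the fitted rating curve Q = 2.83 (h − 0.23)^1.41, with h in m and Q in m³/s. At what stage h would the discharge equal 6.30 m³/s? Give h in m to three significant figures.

1.99 m

h − h₀ = (Q/C)^(1/b) = (6.30/2.83)^(1/1.41) = 1.764 m
h = 0.23 + 1.764 = 1.994 m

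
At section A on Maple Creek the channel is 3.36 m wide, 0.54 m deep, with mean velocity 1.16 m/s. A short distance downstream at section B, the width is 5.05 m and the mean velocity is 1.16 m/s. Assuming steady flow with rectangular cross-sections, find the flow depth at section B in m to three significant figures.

0.359 m

Q = A₁V₁ = (3.36×0.54) × 1.16 = 2.105 m³/s
d₂ = Q/(b₂ V₂) = 2.105/(5.05×1.16) = 0.3593 m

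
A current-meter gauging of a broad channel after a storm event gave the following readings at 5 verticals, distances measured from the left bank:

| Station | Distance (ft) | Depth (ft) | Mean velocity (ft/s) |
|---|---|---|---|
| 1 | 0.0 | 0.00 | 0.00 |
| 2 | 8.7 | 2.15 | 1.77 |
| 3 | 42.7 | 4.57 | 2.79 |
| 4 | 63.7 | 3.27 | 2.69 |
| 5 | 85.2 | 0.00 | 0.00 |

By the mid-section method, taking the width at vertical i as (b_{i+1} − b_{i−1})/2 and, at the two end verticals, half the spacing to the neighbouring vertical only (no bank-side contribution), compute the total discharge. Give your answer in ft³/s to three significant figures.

w_2 = (42.7 − 0.0)/2 = 21.35 ft; q_2 = 1.77 × 2.15 × 21.35 = 81.25 ft³/s
w_3 = (63.7 − 8.7)/2 = 27.5 ft; q_3 = 2.79 × 4.57 × 27.5 = 350.6 ft³/s
w_4 = (85.2 − 42.7)/2 = 21.25 ft; q_4 = 2.69 × 3.27 × 21.25 = 186.9 ft³/s
Stations 1, 5 contribute zero (depth or velocity is 0).
Q = Σ qᵢ = 618.8 ft³/s

619 ft³/s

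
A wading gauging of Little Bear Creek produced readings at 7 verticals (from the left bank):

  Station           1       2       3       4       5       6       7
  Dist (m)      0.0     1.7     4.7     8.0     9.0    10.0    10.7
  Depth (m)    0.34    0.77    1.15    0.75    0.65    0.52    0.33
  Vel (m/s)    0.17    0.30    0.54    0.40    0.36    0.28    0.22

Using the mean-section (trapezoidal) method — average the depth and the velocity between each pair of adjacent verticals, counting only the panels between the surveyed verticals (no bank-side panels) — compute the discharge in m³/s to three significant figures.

Panel 1-2: Δb = 1.7 m, d̄ = (0.34+0.77)/2 = 0.555, v̄ = (0.17+0.30)/2 = 0.235 → q = 1.7×0.555×0.235 = 0.2217 m³/s
Panel 2-3: Δb = 3 m, d̄ = (0.77+1.15)/2 = 0.96, v̄ = (0.30+0.54)/2 = 0.42 → q = 3×0.96×0.42 = 1.210 m³/s
Panel 3-4: Δb = 3.3 m, d̄ = (1.15+0.75)/2 = 0.95, v̄ = (0.54+0.40)/2 = 0.47 → q = 3.3×0.95×0.47 = 1.473 m³/s
Panel 4-5: Δb = 1 m, d̄ = (0.75+0.65)/2 = 0.7, v̄ = (0.40+0.36)/2 = 0.38 → q = 1×0.7×0.38 = 0.2660 m³/s
Panel 5-6: Δb = 1 m, d̄ = (0.65+0.52)/2 = 0.585, v̄ = (0.36+0.28)/2 = 0.32 → q = 1×0.585×0.32 = 0.1872 m³/s
Panel 6-7: Δb = 0.7 m, d̄ = (0.52+0.33)/2 = 0.425, v̄ = (0.28+0.22)/2 = 0.25 → q = 0.7×0.425×0.25 = 0.07438 m³/s
Q = Σ q = 3.432 m³/s

3.43 m³/s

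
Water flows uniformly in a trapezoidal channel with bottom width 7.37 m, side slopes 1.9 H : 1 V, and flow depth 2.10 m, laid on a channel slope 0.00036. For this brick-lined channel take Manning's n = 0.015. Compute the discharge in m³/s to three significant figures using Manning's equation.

A = (b + z·y)·y = (7.37 + 1.9×2.10)×2.10 = 23.86 m²
P = b + 2y√(1+z²) = 7.37 + 2×2.10×√(1+1.9²) = 16.39 m
R = A/P = 23.86/16.39 = 1.456 m
Q = (1/n)·A·R^(2/3)·S^(1/2) = (1/0.015) × 23.86 × 1.456^(2/3) × 0.00036^(1/2) = 38.76 m³/s

38.8 m³/s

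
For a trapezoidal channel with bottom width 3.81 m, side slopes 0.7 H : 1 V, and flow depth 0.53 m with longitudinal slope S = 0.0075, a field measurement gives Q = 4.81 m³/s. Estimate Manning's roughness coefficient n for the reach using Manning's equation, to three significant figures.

0.0229

A = (b + z·y)·y = (3.81 + 0.7×0.53)×0.53 = 2.216 m²
P = b + 2y√(1+z²) = 3.81 + 2×0.53×√(1+0.7²) = 5.104 m
R = A/P = 2.216/5.104 = 0.4342 m
n = (1/Q)·A·R^(2/3)·S^(1/2) = (1/4.81) × 2.216 × 0.5734 × 0.08660 = 0.02288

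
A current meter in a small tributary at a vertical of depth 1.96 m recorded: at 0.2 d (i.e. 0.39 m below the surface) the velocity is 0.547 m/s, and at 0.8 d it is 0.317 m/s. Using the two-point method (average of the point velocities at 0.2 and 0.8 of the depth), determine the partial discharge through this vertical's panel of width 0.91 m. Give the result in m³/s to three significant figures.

v̄ = (0.547 + 0.317) / 2 = 0.4320 m/s
q = v̄ × d × w = 0.4320 × 1.96 × 0.91 = 0.7705 m³/s

0.771 m³/s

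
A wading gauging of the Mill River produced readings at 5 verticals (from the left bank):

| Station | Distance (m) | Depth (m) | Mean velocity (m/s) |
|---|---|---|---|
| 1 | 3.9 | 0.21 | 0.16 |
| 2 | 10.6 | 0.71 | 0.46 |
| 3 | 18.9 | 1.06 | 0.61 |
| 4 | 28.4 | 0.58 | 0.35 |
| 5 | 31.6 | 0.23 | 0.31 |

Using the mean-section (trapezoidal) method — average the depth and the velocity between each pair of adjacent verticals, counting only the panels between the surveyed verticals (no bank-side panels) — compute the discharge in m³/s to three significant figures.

9.05 m³/s

Panel 1-2: Δb = 6.7 m, d̄ = (0.21+0.71)/2 = 0.46, v̄ = (0.16+0.46)/2 = 0.31 → q = 6.7×0.46×0.31 = 0.9554 m³/s
Panel 2-3: Δb = 8.3 m, d̄ = (0.71+1.06)/2 = 0.885, v̄ = (0.46+0.61)/2 = 0.535 → q = 8.3×0.885×0.535 = 3.930 m³/s
Panel 3-4: Δb = 9.5 m, d̄ = (1.06+0.58)/2 = 0.82, v̄ = (0.61+0.35)/2 = 0.48 → q = 9.5×0.82×0.48 = 3.739 m³/s
Panel 4-5: Δb = 3.2 m, d̄ = (0.58+0.23)/2 = 0.405, v̄ = (0.35+0.31)/2 = 0.33 → q = 3.2×0.405×0.33 = 0.4277 m³/s
Q = Σ q = 9.052 m³/s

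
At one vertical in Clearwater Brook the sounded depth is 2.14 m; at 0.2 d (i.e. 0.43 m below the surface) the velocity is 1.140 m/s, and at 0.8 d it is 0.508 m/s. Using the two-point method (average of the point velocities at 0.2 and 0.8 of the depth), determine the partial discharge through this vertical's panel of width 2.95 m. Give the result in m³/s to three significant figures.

5.20 m³/s

v̄ = (1.140 + 0.508) / 2 = 0.8240 m/s
q = v̄ × d × w = 0.8240 × 2.14 × 2.95 = 5.202 m³/s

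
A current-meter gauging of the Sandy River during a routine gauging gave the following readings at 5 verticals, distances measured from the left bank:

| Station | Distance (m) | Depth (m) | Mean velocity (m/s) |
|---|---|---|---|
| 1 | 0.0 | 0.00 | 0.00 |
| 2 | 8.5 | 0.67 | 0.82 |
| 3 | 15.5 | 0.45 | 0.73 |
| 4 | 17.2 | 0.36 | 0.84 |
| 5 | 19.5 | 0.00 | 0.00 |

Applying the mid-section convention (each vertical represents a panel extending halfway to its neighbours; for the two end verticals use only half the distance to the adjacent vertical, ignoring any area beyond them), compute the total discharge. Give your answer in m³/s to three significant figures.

6.29 m³/s

w_2 = (15.5 − 0.0)/2 = 7.75 m; q_2 = 0.82 × 0.67 × 7.75 = 4.258 m³/s
w_3 = (17.2 − 8.5)/2 = 4.35 m; q_3 = 0.73 × 0.45 × 4.35 = 1.429 m³/s
w_4 = (19.5 − 15.5)/2 = 2 m; q_4 = 0.84 × 0.36 × 2 = 0.6048 m³/s
Stations 1, 5 contribute zero (depth or velocity is 0).
Q = Σ qᵢ = 6.292 m³/s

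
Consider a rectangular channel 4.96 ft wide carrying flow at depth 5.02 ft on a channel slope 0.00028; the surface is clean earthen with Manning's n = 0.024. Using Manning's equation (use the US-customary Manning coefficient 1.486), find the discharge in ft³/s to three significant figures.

A = b·y = 4.96 × 5.02 = 24.90 ft²
P = b + 2y = 4.96 + 2×5.02 = 15.00 ft
R = A/P = 24.90/15.00 = 1.660 ft
Q = (1.486/n)·A·R^(2/3)·S^(1/2) = (1.486/0.024) × 24.90 × 1.660^(2/3) × 0.00028^(1/2) = 36.17 ft³/s

36.2 ft³/s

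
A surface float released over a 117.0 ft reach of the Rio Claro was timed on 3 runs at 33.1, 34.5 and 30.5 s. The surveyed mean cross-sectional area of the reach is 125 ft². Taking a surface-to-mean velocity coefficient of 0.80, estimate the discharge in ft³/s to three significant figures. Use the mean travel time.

t̄ = (33.1 + 34.5 + 30.5) / 3 = 32.7 s
v_surface = L / t̄ = 117.0 / 32.7 = 3.578 ft/s
v_mean = 0.80 × 3.578 = 2.862 ft/s
Q = A × v_mean = 125 × 2.862 = 357.8 ft³/s

358 ft³/s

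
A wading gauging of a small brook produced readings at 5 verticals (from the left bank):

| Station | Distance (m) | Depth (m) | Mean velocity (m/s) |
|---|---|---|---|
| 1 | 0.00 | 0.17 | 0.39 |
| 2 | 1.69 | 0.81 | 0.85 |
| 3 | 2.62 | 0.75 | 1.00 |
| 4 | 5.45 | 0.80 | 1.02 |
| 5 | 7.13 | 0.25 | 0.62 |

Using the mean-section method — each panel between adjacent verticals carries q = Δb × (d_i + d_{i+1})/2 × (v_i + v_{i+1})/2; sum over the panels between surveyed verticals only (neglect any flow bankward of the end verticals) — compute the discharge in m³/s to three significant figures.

Panel 1-2: Δb = 1.69 m, d̄ = (0.17+0.81)/2 = 0.49, v̄ = (0.39+0.85)/2 = 0.62 → q = 1.69×0.49×0.62 = 0.5134 m³/s
Panel 2-3: Δb = 0.93 m, d̄ = (0.81+0.75)/2 = 0.78, v̄ = (0.85+1.00)/2 = 0.925 → q = 0.93×0.78×0.925 = 0.6710 m³/s
Panel 3-4: Δb = 2.83 m, d̄ = (0.75+0.80)/2 = 0.775, v̄ = (1.00+1.02)/2 = 1.01 → q = 2.83×0.775×1.01 = 2.215 m³/s
Panel 4-5: Δb = 1.68 m, d̄ = (0.80+0.25)/2 = 0.525, v̄ = (1.02+0.62)/2 = 0.82 → q = 1.68×0.525×0.82 = 0.7232 m³/s
Q = Σ q = 4.123 m³/s

4.12 m³/s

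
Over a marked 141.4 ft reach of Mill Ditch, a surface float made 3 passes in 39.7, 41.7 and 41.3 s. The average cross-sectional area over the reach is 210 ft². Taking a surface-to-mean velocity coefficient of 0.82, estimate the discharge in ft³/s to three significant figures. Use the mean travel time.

595 ft³/s

t̄ = (39.7 + 41.7 + 41.3) / 3 = 40.9 s
v_surface = L / t̄ = 141.4 / 40.9 = 3.457 ft/s
v_mean = 0.82 × 3.457 = 2.835 ft/s
Q = A × v_mean = 210 × 2.835 = 595.3 ft³/s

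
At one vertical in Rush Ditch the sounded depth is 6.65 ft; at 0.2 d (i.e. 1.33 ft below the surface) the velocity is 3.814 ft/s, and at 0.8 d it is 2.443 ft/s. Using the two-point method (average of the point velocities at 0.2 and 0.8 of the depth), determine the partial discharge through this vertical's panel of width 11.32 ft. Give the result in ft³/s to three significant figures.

236 ft³/s

v̄ = (3.814 + 2.443) / 2 = 3.129 ft/s
q = v̄ × d × w = 3.129 × 6.65 × 11.32 = 235.5 ft³/s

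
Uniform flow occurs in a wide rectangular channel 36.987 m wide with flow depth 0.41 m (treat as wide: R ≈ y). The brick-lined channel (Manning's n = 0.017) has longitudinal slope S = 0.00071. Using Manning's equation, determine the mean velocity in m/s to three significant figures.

0.865 m/s

A = b·y = 36.987 × 0.41 = 15.16 m²
Wide channel: R ≈ y = 0.41 m
Q = (1/n)·A·R^(2/3)·S^(1/2) = (1/0.017) × 15.16 × 0.4100^(2/3) × 0.00071^(1/2) = 13.12 m³/s
V = Q/A = 13.12/15.16 = 0.8650 m/s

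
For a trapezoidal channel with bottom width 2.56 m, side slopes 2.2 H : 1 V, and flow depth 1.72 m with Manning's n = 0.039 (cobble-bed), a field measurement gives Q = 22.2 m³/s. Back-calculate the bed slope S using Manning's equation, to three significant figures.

0.00627

A = (b + z·y)·y = (2.56 + 2.2×1.72)×1.72 = 10.91 m²
P = b + 2y√(1+z²) = 2.56 + 2×1.72×√(1+2.2²) = 10.87 m
R = A/P = 10.91/10.87 = 1.004 m
S = (Q·n / (1·A·R^(2/3)))² = (22.2×0.039 / (1×10.91×1.002))² = 0.006266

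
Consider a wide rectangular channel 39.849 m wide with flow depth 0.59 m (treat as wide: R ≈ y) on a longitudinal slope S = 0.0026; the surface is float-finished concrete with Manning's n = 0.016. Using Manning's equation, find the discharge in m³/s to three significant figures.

52.7 m³/s

A = b·y = 39.849 × 0.59 = 23.51 m²
Wide channel: R ≈ y = 0.59 m
Q = (1/n)·A·R^(2/3)·S^(1/2) = (1/0.016) × 23.51 × 0.5900^(2/3) × 0.0026^(1/2) = 52.71 m³/s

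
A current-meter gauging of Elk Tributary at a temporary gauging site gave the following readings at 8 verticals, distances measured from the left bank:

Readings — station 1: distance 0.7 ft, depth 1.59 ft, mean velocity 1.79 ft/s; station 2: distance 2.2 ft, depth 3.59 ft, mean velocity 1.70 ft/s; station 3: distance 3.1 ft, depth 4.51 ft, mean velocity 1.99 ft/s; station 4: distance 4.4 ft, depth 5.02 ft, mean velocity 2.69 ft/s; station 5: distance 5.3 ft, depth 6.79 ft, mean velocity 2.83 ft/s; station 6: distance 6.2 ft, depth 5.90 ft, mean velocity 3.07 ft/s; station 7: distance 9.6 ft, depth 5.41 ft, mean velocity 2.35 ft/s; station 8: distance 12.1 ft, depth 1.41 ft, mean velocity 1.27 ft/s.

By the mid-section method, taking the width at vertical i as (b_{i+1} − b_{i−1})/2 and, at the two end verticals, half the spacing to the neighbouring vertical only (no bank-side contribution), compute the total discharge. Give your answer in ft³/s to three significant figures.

130 ft³/s

w_1 = (2.2 − 0.7)/2 = 0.75 ft; q_1 = 1.79 × 1.59 × 0.75 = 2.135 ft³/s
w_2 = (3.1 − 0.7)/2 = 1.2 ft; q_2 = 1.70 × 3.59 × 1.2 = 7.324 ft³/s
w_3 = (4.4 − 2.2)/2 = 1.1 ft; q_3 = 1.99 × 4.51 × 1.1 = 9.872 ft³/s
w_4 = (5.3 − 3.1)/2 = 1.1 ft; q_4 = 2.69 × 5.02 × 1.1 = 14.85 ft³/s
w_5 = (6.2 − 4.4)/2 = 0.9 ft; q_5 = 2.83 × 6.79 × 0.9 = 17.29 ft³/s
w_6 = (9.6 − 5.3)/2 = 2.15 ft; q_6 = 3.07 × 5.90 × 2.15 = 38.94 ft³/s
w_7 = (12.1 − 6.2)/2 = 2.95 ft; q_7 = 2.35 × 5.41 × 2.95 = 37.50 ft³/s
w_8 = (12.1 − 9.6)/2 = 1.25 ft; q_8 = 1.27 × 1.41 × 1.25 = 2.238 ft³/s
Q = Σ qᵢ = 130.2 ft³/s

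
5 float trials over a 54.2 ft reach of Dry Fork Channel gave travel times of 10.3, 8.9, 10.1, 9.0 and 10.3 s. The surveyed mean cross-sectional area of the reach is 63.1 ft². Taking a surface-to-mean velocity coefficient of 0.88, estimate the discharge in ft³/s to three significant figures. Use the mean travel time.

t̄ = (10.3 + 8.9 + 10.1 + 9.0 + 10.3) / 5 = 9.72 s
v_surface = L / t̄ = 54.2 / 9.72 = 5.576 ft/s
v_mean = 0.88 × 5.576 = 4.907 ft/s
Q = A × v_mean = 63.1 × 4.907 = 309.6 ft³/s

310 ft³/s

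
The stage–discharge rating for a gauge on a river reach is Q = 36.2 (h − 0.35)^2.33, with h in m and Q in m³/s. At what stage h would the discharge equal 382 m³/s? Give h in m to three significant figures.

h − h₀ = (Q/C)^(1/b) = (382/36.2)^(1/2.33) = 2.749 m
h = 0.35 + 2.749 = 3.099 m

3.10 m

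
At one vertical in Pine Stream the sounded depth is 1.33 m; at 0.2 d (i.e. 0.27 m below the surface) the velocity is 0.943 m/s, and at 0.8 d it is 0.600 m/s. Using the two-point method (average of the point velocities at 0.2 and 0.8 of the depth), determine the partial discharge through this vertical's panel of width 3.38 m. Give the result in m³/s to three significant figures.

3.47 m³/s

v̄ = (0.943 + 0.600) / 2 = 0.7715 m/s
q = v̄ × d × w = 0.7715 × 1.33 × 3.38 = 3.468 m³/s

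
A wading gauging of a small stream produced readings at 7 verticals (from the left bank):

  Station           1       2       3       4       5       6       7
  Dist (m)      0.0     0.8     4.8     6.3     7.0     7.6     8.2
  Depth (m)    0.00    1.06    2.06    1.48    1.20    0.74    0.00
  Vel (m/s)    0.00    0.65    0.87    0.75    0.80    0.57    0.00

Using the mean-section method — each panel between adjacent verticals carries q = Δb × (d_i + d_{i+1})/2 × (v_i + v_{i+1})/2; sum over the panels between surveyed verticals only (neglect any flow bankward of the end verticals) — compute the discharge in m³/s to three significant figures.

8.22 m³/s

Panel 1-2: Δb = 0.8 m, d̄ = (0.00+1.06)/2 = 0.53, v̄ = (0.00+0.65)/2 = 0.325 → q = 0.8×0.53×0.325 = 0.1378 m³/s
Panel 2-3: Δb = 4 m, d̄ = (1.06+2.06)/2 = 1.56, v̄ = (0.65+0.87)/2 = 0.76 → q = 4×1.56×0.76 = 4.742 m³/s
Panel 3-4: Δb = 1.5 m, d̄ = (2.06+1.48)/2 = 1.77, v̄ = (0.87+0.75)/2 = 0.81 → q = 1.5×1.77×0.81 = 2.151 m³/s
Panel 4-5: Δb = 0.7 m, d̄ = (1.48+1.20)/2 = 1.34, v̄ = (0.75+0.80)/2 = 0.775 → q = 0.7×1.34×0.775 = 0.7270 m³/s
Panel 5-6: Δb = 0.6 m, d̄ = (1.20+0.74)/2 = 0.97, v̄ = (0.80+0.57)/2 = 0.685 → q = 0.6×0.97×0.685 = 0.3987 m³/s
Panel 6-7: Δb = 0.6 m, d̄ = (0.74+0.00)/2 = 0.37, v̄ = (0.57+0.00)/2 = 0.285 → q = 0.6×0.37×0.285 = 0.06327 m³/s
Q = Σ q = 8.220 m³/s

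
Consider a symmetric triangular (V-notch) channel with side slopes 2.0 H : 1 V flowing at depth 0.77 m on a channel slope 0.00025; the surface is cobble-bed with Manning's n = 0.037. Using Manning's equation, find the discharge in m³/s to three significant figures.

A = z·y² = 2.0×0.77² = 1.186 m²
P = 2y√(1+z²) = 2×0.77×√(1+2.0²) = 3.444 m
R = A/P = 1.186/3.444 = 0.3444 m
Q = (1/n)·A·R^(2/3)·S^(1/2) = (1/0.037) × 1.186 × 0.3444^(2/3) × 0.00025^(1/2) = 0.2490 m³/s

0.249 m³/s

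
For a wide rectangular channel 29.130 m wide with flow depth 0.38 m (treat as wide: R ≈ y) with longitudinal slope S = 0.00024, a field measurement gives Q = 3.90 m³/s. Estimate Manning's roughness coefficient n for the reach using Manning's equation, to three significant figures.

0.0231

A = b·y = 29.130 × 0.38 = 11.07 m²
Wide channel: R ≈ y = 0.38 m
n = (1/Q)·A·R^(2/3)·S^(1/2) = (1/3.90) × 11.07 × 0.5246 × 0.01549 = 0.02307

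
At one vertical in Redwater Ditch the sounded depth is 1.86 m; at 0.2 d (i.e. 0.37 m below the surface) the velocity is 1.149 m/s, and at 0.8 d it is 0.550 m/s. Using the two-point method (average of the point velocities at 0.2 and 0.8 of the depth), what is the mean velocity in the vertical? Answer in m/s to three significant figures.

0.850 m/s

v̄ = (1.149 + 0.550) / 2 = 0.8495 m/s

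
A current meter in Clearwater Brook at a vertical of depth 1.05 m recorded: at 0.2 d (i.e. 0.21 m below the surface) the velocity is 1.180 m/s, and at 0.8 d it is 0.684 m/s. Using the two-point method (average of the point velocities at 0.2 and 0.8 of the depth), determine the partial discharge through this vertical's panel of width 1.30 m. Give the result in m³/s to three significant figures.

v̄ = (1.180 + 0.684) / 2 = 0.9320 m/s
q = v̄ × d × w = 0.9320 × 1.05 × 1.30 = 1.272 m³/s

1.27 m³/s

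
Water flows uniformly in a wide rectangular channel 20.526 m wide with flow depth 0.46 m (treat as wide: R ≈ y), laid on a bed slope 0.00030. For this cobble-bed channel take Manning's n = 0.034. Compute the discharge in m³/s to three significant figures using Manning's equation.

A = b·y = 20.526 × 0.46 = 9.442 m²
Wide channel: R ≈ y = 0.46 m
Q = (1/n)·A·R^(2/3)·S^(1/2) = (1/0.034) × 9.442 × 0.4600^(2/3) × 0.00030^(1/2) = 2.866 m³/s

2.87 m³/s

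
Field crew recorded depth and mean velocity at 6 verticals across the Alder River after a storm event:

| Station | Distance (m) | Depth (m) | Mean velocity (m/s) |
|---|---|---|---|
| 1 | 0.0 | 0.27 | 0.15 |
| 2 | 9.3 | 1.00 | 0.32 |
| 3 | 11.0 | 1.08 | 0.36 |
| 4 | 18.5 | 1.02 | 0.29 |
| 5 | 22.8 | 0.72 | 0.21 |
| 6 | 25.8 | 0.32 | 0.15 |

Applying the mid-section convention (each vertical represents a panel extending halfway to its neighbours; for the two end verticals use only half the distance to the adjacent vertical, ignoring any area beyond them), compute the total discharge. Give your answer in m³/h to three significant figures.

w_1 = (9.3 − 0.0)/2 = 4.65 m; q_1 = 0.15 × 0.27 × 4.65 = 0.1883 m³/s
w_2 = (11.0 − 0.0)/2 = 5.5 m; q_2 = 0.32 × 1.00 × 5.5 = 1.760 m³/s
w_3 = (18.5 − 9.3)/2 = 4.6 m; q_3 = 0.36 × 1.08 × 4.6 = 1.788 m³/s
w_4 = (22.8 − 11.0)/2 = 5.9 m; q_4 = 0.29 × 1.02 × 5.9 = 1.745 m³/s
w_5 = (25.8 − 18.5)/2 = 3.65 m; q_5 = 0.21 × 0.72 × 3.65 = 0.5519 m³/s
w_6 = (25.8 − 22.8)/2 = 1.5 m; q_6 = 0.15 × 0.32 × 1.5 = 0.07200 m³/s
Q = Σ qᵢ = 6.106 m³/s
= 6.106 × 3600 = 21980 m³/h

22000 m³/h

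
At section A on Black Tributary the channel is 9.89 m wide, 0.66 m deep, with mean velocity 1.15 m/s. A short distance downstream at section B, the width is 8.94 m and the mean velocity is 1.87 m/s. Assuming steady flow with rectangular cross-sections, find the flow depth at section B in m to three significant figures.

Q = A₁V₁ = (9.89×0.66) × 1.15 = 7.507 m³/s
d₂ = Q/(b₂ V₂) = 7.507/(8.94×1.87) = 0.4490 m

0.449 m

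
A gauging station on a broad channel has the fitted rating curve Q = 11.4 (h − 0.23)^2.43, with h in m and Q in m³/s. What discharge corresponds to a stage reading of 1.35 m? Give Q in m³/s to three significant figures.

Q = 11.4 × (1.35 − 0.23)^2.43 = 11.4 × 1.12^2.43 = 15.01 m³/s

15.0 m³/s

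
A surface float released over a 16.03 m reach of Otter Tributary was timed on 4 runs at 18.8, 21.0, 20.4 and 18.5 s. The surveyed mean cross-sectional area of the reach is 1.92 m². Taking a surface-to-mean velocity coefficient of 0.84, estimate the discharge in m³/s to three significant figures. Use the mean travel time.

t̄ = (18.8 + 21.0 + 20.4 + 18.5) / 4 = 19.675 s
v_surface = L / t̄ = 16.03 / 19.675 = 0.8147 m/s
v_mean = 0.84 × 0.8147 = 0.6844 m/s
Q = A × v_mean = 1.92 × 0.6844 = 1.314 m³/s

1.31 m³/s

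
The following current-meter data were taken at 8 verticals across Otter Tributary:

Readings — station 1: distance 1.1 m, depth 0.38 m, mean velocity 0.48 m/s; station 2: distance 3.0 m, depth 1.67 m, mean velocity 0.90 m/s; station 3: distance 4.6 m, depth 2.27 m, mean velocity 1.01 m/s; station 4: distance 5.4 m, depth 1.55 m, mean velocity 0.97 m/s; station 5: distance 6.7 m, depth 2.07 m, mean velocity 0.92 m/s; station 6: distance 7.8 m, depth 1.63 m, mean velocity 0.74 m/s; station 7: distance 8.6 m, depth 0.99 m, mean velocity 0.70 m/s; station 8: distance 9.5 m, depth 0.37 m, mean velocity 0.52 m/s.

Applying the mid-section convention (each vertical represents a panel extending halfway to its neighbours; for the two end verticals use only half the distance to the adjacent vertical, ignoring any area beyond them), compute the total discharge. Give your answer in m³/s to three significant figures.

w_1 = (3.0 − 1.1)/2 = 0.95 m; q_1 = 0.48 × 0.38 × 0.95 = 0.1733 m³/s
w_2 = (4.6 − 1.1)/2 = 1.75 m; q_2 = 0.90 × 1.67 × 1.75 = 2.630 m³/s
w_3 = (5.4 − 3.0)/2 = 1.2 m; q_3 = 1.01 × 2.27 × 1.2 = 2.751 m³/s
w_4 = (6.7 − 4.6)/2 = 1.05 m; q_4 = 0.97 × 1.55 × 1.05 = 1.579 m³/s
w_5 = (7.8 − 5.4)/2 = 1.2 m; q_5 = 0.92 × 2.07 × 1.2 = 2.285 m³/s
w_6 = (8.6 − 6.7)/2 = 0.95 m; q_6 = 0.74 × 1.63 × 0.95 = 1.146 m³/s
w_7 = (9.5 − 7.8)/2 = 0.85 m; q_7 = 0.70 × 0.99 × 0.85 = 0.5891 m³/s
w_8 = (9.5 − 8.6)/2 = 0.45 m; q_8 = 0.52 × 0.37 × 0.45 = 0.08658 m³/s
Q = Σ qᵢ = 11.24 m³/s

11.2 m³/s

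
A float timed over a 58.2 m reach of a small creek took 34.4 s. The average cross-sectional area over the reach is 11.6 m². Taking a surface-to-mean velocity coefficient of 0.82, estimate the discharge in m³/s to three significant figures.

16.1 m³/s

v_surface = L / t̄ = 58.2 / 34.4 = 1.692 m/s
v_mean = 0.82 × 1.692 = 1.387 m/s
Q = A × v_mean = 11.6 × 1.387 = 16.09 m³/s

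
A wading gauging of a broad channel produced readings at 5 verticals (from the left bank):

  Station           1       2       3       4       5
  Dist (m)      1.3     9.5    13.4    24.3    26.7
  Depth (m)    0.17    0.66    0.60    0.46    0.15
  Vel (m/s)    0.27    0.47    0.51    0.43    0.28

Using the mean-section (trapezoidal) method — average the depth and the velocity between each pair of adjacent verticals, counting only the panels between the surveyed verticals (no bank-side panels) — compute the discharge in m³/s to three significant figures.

5.44 m³/s

Panel 1-2: Δb = 8.2 m, d̄ = (0.17+0.66)/2 = 0.415, v̄ = (0.27+0.47)/2 = 0.37 → q = 8.2×0.415×0.37 = 1.259 m³/s
Panel 2-3: Δb = 3.9 m, d̄ = (0.66+0.60)/2 = 0.63, v̄ = (0.47+0.51)/2 = 0.49 → q = 3.9×0.63×0.49 = 1.204 m³/s
Panel 3-4: Δb = 10.9 m, d̄ = (0.60+0.46)/2 = 0.53, v̄ = (0.51+0.43)/2 = 0.47 → q = 10.9×0.53×0.47 = 2.715 m³/s
Panel 4-5: Δb = 2.4 m, d̄ = (0.46+0.15)/2 = 0.305, v̄ = (0.43+0.28)/2 = 0.355 → q = 2.4×0.305×0.355 = 0.2599 m³/s
Q = Σ q = 5.438 m³/s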